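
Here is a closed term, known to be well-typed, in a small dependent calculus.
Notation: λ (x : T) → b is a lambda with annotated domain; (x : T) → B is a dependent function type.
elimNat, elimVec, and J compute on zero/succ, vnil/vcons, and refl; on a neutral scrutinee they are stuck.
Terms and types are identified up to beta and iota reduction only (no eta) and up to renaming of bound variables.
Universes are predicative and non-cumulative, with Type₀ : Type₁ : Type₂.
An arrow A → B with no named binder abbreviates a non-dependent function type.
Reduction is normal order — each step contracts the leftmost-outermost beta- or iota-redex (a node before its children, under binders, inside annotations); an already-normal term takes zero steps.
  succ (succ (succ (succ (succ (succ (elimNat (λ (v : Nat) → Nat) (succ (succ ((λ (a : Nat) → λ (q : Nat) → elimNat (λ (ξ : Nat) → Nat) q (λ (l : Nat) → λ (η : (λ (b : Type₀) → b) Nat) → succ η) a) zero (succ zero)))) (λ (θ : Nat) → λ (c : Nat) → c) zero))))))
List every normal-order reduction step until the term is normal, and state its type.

normal-order reduction sequence:
  succ (succ (succ (succ (succ (succ (elimNat (λ (v : Nat) → Nat) (succ (succ ((λ (a : Nat) → λ (q : Nat) → elimNat (λ (ξ : Nat) → Nat) q (λ (l : Nat) → λ (η : (λ (b : Type₀) → b) Nat) → succ η) a) zero (succ zero)))) (λ (θ : Nat) → λ (c : Nat) → c) zero))))))
  ~> succ (succ (succ (succ (succ (succ (succ (succ ((λ (v : Nat) → λ (a : Nat) → elimNat (λ (q : Nat) → Nat) a (λ (ξ : Nat) → λ (l : (λ (η : Type₀) → η) Nat) → succ l) v) zero (succ zero)))))))))
  ~> succ (succ (succ (succ (succ (succ (succ (succ ((λ (v : Nat) → elimNat (λ (a : Nat) → Nat) v (λ (q : Nat) → λ (ξ : (λ (l : Type₀) → l) Nat) → succ ξ) zero) (succ zero)))))))))
  ~> succ (succ (succ (succ (succ (succ (succ (succ (elimNat (λ (v : Nat) → Nat) (succ zero) (λ (a : Nat) → λ (q : (λ (ξ : Type₀) → ξ) Nat) → succ q) zero))))))))
  ~> succ (succ (succ (succ (succ (succ (succ (succ (succ zero))))))))
type:
  Nat


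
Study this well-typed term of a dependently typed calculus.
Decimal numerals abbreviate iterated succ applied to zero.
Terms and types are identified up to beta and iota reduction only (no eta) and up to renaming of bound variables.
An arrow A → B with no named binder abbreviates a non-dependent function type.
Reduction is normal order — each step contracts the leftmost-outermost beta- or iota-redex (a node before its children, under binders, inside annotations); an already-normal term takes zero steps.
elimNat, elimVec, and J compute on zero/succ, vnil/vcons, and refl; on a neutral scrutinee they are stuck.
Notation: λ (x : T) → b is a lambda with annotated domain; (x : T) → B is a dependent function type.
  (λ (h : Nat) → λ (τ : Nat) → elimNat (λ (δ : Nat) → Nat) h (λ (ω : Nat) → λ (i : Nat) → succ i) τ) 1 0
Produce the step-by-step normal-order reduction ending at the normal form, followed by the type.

normal-order reduction sequence:
  (λ (h : Nat) → λ (τ : Nat) → elimNat (λ (δ : Nat) → Nat) h (λ (ω : Nat) → λ (i : Nat) → succ i) τ) 1 0
  ~> (λ (h : Nat) → elimNat (λ (τ : Nat) → Nat) 1 (λ (δ : Nat) → λ (ω : Nat) → succ ω) h) 0
  ~> elimNat (λ (h : Nat) → Nat) 1 (λ (τ : Nat) → λ (δ : Nat) → succ δ) 0
  ~> 1
type:
  Nat


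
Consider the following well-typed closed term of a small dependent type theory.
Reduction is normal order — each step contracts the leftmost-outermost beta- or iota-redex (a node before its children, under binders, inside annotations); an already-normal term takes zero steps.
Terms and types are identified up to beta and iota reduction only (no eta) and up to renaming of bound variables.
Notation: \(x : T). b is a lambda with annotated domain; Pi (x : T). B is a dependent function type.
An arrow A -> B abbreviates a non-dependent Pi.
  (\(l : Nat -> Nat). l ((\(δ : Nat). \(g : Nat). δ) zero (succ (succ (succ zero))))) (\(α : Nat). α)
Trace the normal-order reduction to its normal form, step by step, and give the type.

normal-order reduction:
  (\(l : Nat -> Nat). l ((\(δ : Nat). \(g : Nat). δ) zero (succ (succ (succ zero))))) (\(α : Nat). α)
  ~> (\(l : Nat). l) ((\(δ : Nat). \(g : Nat). δ) zero (succ (succ (succ zero))))
  ~> (\(l : Nat). \(δ : Nat). l) zero (succ (succ (succ zero)))
  ~> (\(l : Nat). zero) (succ (succ (succ zero)))
  ~> zero
the term's type:
  Nat


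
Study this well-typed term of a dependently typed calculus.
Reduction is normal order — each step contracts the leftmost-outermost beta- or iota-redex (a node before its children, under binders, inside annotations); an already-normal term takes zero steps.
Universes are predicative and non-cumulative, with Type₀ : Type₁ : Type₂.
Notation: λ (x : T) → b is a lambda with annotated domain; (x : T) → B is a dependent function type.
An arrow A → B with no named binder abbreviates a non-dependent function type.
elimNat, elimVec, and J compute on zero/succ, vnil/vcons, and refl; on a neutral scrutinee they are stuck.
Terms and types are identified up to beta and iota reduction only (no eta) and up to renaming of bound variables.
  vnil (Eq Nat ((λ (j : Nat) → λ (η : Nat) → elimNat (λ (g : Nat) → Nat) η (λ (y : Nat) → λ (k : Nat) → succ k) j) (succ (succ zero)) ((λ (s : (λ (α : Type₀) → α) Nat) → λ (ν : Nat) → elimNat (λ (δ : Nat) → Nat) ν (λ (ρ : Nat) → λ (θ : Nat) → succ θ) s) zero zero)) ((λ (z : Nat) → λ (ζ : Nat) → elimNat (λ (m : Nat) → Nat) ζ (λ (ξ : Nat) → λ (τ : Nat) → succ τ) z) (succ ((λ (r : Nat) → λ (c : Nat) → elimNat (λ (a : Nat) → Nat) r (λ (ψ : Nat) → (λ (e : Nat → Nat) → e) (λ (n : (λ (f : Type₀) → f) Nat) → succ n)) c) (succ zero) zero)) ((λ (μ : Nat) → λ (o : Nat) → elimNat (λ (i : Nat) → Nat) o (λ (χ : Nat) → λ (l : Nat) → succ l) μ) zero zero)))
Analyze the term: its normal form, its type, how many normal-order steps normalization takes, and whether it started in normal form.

resulting normal form:
  vnil (Eq Nat (succ (succ zero)) (succ (succ zero)))
type:
  Vec (Eq Nat (succ (succ zero)) (succ (succ zero))) zero
steps to reach normal form (normal order): 27
already normal: no
first contracted redex: a beta-redex


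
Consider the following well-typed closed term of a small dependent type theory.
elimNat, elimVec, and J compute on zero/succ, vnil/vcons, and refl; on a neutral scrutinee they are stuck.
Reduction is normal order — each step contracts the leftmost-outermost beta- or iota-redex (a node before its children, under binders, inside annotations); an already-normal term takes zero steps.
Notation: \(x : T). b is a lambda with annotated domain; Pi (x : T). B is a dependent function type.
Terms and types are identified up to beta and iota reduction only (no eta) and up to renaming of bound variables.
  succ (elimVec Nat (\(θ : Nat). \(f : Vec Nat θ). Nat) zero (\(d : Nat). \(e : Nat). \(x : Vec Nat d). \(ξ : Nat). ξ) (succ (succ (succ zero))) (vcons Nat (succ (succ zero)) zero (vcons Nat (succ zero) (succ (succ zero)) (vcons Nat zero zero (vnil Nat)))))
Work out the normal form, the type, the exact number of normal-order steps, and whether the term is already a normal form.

resulting normal form:
  succ zero
type:
  Nat
steps to reach normal form (normal order): 16
started in normal form: no
first contracted redex: an elimVec iota-redex


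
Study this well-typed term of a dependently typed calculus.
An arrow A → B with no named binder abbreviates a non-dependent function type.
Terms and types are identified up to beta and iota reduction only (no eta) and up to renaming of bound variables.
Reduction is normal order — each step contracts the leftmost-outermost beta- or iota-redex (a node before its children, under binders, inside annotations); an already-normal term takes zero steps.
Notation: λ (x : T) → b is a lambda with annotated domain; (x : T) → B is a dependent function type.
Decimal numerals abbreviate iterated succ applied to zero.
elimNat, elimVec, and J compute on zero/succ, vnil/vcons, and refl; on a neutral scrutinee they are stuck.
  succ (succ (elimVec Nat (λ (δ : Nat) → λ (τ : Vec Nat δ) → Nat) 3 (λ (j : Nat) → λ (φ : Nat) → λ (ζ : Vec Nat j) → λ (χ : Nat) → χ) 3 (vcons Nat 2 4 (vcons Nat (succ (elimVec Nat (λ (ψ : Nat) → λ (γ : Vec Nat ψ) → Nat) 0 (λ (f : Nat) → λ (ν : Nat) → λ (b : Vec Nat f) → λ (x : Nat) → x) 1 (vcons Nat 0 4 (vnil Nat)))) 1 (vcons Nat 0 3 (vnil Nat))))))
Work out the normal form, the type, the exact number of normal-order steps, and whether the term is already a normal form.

reduced normal form:
  5
inferred type:
  Nat
normal-order step count: 16
already normal: no
first contracted redex: an elimVec iota-redex


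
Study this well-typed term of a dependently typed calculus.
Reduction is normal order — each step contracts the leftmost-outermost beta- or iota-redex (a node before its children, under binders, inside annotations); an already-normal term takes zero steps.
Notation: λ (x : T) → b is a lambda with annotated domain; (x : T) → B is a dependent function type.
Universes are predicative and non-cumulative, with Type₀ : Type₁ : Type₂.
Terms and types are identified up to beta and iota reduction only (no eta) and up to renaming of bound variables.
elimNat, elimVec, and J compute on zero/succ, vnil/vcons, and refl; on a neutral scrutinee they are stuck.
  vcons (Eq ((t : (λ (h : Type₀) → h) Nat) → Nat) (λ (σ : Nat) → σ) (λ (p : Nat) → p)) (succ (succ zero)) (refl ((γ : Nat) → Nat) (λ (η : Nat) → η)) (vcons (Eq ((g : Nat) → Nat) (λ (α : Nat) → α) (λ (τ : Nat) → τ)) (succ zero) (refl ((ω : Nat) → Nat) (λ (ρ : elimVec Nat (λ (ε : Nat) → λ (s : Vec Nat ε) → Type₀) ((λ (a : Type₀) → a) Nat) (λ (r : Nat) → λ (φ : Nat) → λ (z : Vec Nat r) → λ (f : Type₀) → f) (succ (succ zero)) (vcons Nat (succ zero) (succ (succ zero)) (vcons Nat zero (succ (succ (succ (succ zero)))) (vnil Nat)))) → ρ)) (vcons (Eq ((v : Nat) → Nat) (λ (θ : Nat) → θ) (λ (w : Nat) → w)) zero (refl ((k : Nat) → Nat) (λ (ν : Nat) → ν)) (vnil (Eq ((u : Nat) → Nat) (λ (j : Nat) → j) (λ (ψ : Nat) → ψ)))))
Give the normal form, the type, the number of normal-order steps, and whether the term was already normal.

normal form:
  vcons (Eq ((t : Nat) → Nat) (λ (h : Nat) → h) (λ (σ : Nat) → σ)) (succ (succ zero)) (refl ((p : Nat) → Nat) (λ (γ : Nat) → γ)) (vcons (Eq ((η : Nat) → Nat) (λ (g : Nat) → g) (λ (α : Nat) → α)) (succ zero) (refl ((τ : Nat) → Nat) (λ (ω : Nat) → ω)) (vcons (Eq ((ρ : Nat) → Nat) (λ (ε : Nat) → ε) (λ (s : Nat) → s)) zero (refl ((a : Nat) → Nat) (λ (r : Nat) → r)) (vnil (Eq ((φ : Nat) → Nat) (λ (z : Nat) → z) (λ (f : Nat) → f)))))
the term's type:
  Vec (Eq ((t : Nat) → Nat) (λ (h : Nat) → h) (λ (σ : Nat) → σ)) (succ (succ (succ zero)))
reduction steps (normal order): 13
already normal: no
first contracted redex: a beta-redex


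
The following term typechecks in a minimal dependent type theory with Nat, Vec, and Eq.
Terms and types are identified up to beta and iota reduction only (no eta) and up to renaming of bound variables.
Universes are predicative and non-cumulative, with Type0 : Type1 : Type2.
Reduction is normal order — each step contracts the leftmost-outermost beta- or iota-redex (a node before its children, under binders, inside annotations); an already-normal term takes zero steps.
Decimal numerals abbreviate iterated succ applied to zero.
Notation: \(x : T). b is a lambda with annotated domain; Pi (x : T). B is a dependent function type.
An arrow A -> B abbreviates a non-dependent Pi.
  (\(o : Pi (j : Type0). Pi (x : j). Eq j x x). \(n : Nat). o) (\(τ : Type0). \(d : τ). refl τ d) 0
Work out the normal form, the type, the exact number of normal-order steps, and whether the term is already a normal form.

normal form:
  \(o : Type0). \(j : o). refl o j
type:
  Pi (o : Type0). Pi (j : o). Eq o j j
normal-order step count: 2
term was already normal: no
first contracted redex: a beta-redex


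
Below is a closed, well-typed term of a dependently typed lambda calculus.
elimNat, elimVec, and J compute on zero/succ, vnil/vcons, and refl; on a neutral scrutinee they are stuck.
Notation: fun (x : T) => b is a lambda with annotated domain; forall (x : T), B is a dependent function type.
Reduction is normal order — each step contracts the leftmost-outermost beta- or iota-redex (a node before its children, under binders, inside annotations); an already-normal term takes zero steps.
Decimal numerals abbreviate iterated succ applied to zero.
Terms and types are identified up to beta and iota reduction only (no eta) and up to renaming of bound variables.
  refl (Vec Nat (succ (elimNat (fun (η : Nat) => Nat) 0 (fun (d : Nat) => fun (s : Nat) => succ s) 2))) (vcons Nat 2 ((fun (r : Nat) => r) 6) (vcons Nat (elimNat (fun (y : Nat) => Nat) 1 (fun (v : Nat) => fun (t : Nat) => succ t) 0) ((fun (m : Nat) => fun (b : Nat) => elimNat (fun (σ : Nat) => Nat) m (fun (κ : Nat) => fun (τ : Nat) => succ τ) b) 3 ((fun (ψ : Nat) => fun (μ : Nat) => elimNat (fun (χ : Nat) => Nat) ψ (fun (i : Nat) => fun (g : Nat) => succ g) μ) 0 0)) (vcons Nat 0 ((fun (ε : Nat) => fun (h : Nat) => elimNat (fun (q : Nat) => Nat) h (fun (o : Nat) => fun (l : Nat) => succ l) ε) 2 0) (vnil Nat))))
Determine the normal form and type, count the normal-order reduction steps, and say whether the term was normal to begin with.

reduced normal form:
  refl (Vec Nat 3) (vcons Nat 2 6 (vcons Nat 1 3 (vcons Nat 0 2 (vnil Nat))))
inferred type:
  Eq (Vec Nat 3) (vcons Nat 2 6 (vcons Nat 1 3 (vcons Nat 0 2 (vnil Nat)))) (vcons Nat 2 6 (vcons Nat 1 3 (vcons Nat 0 2 (vnil Nat))))
normal-order step count: 24
term was already normal: no
first contracted redex: an elimNat iota-redex


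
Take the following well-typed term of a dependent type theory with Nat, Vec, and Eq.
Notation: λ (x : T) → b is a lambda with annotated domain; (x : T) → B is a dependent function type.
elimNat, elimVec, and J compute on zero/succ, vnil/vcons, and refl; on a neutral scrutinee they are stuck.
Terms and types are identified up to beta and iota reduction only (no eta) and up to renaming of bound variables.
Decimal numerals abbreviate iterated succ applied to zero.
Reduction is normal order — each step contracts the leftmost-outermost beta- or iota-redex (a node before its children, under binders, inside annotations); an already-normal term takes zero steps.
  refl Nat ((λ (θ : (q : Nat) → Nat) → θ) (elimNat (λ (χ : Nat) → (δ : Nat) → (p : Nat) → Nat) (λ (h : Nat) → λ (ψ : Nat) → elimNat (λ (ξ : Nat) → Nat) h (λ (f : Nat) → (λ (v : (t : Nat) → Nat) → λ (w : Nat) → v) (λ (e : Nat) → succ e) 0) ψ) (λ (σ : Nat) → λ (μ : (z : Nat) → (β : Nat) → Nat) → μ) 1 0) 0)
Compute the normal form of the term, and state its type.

reduced normal form:
  refl Nat 0
inferred type:
  Eq Nat 0 0


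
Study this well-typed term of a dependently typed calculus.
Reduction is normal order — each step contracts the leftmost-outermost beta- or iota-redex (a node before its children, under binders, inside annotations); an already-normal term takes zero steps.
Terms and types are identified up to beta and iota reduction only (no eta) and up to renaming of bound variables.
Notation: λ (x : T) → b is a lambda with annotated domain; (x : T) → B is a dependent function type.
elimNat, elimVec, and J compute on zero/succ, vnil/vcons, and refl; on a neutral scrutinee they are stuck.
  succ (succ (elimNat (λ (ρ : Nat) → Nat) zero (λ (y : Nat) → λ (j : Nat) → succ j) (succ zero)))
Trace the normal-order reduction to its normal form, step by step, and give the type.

normal-order reduction sequence:
  succ (succ (elimNat (λ (ρ : Nat) → Nat) zero (λ (y : Nat) → λ (j : Nat) → succ j) (succ zero)))
  ~> succ (succ ((λ (ρ : Nat) → λ (y : Nat) → succ y) zero (elimNat (λ (j : Nat) → Nat) zero (λ (κ : Nat) → λ (ν : Nat) → succ ν) zero)))
  ~> succ (succ ((λ (ρ : Nat) → succ ρ) (elimNat (λ (y : Nat) → Nat) zero (λ (j : Nat) → λ (κ : Nat) → succ κ) zero)))
  ~> succ (succ (succ (elimNat (λ (ρ : Nat) → Nat) zero (λ (y : Nat) → λ (j : Nat) → succ j) zero)))
  ~> succ (succ (succ zero))
inferred type:
  Nat


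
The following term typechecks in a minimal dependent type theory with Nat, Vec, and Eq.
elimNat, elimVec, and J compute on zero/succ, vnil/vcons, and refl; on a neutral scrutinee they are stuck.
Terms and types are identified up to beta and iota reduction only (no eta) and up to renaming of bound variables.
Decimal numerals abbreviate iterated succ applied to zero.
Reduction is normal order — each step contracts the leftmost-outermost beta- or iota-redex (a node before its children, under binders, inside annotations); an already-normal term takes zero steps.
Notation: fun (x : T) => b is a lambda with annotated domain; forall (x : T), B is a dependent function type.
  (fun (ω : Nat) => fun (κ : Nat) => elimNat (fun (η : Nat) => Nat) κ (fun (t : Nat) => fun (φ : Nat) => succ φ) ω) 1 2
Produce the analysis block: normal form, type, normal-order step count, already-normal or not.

resulting normal form:
  3
type:
  Nat
normal-order step count: 6
term was already normal: no
first contracted redex: a beta-redex


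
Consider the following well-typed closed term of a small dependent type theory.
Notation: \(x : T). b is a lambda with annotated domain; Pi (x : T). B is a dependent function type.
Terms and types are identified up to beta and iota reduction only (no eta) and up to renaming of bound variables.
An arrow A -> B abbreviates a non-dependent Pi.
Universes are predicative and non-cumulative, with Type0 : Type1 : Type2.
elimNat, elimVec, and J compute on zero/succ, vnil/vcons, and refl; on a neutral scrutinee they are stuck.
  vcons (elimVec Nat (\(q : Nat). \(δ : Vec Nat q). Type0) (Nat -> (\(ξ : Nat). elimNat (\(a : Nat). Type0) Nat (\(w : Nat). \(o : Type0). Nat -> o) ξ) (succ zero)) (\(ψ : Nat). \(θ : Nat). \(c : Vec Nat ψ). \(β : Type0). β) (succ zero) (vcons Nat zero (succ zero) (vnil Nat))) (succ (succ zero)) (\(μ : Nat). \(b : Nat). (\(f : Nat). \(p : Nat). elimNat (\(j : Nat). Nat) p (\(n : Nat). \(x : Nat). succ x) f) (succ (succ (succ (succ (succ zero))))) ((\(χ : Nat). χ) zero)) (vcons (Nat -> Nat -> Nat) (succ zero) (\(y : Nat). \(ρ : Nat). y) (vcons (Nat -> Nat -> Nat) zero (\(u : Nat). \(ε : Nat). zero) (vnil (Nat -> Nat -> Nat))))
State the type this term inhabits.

inferred type:
  Vec (Nat -> Nat -> Nat) (succ (succ (succ zero)))


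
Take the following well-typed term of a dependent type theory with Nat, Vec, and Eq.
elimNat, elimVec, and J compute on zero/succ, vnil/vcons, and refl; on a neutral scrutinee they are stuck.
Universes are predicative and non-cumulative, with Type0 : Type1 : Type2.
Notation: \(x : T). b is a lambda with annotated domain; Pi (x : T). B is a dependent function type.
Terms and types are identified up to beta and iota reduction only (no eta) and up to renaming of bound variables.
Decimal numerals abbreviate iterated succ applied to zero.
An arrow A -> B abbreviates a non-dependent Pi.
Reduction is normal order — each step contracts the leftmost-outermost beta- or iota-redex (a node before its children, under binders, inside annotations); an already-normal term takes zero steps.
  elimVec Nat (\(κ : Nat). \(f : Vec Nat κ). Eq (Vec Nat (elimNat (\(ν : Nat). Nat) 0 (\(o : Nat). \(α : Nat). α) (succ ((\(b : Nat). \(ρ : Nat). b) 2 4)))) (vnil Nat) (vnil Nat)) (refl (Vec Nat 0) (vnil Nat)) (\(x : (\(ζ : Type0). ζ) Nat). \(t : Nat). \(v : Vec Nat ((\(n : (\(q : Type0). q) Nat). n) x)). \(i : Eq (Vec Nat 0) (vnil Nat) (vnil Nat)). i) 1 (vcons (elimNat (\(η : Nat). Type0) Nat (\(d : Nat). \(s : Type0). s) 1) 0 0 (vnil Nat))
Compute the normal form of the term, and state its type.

resulting normal form:
  refl (Vec Nat 0) (vnil Nat)
inferred type:
  Eq (Vec Nat 0) (vnil Nat) (vnil Nat)
observation: 6 normal-order steps normalize the term, beginning with an elimVec iota-redex.


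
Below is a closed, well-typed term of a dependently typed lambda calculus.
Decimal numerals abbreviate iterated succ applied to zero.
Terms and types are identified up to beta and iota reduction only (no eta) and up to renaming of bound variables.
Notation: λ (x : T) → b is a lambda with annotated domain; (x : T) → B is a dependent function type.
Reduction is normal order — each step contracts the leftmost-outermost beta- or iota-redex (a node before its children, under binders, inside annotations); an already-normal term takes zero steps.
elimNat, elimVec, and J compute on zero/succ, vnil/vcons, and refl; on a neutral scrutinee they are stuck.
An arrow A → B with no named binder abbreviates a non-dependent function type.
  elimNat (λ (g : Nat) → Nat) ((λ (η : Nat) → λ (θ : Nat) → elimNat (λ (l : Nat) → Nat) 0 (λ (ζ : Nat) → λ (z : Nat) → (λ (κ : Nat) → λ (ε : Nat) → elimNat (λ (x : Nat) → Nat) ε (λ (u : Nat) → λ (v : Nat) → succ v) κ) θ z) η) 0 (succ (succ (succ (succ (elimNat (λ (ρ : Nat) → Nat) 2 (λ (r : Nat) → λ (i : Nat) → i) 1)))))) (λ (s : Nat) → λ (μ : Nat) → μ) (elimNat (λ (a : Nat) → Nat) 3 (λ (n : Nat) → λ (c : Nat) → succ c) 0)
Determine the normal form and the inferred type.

normal form:
  0
the term's type:
  Nat
observation: 14 normal-order steps separate the term from its normal form.


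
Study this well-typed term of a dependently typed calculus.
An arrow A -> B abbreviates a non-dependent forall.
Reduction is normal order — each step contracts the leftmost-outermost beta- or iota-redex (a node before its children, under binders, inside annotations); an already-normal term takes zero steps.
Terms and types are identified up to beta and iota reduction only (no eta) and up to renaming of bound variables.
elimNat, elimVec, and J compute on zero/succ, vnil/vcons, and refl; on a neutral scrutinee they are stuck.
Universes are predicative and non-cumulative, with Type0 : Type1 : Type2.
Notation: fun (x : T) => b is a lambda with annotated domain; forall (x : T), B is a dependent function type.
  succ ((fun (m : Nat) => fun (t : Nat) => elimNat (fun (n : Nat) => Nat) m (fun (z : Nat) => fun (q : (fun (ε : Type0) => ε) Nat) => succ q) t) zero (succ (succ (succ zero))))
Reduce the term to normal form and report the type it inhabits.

resulting normal form:
  succ (succ (succ (succ zero)))
type:
  Nat


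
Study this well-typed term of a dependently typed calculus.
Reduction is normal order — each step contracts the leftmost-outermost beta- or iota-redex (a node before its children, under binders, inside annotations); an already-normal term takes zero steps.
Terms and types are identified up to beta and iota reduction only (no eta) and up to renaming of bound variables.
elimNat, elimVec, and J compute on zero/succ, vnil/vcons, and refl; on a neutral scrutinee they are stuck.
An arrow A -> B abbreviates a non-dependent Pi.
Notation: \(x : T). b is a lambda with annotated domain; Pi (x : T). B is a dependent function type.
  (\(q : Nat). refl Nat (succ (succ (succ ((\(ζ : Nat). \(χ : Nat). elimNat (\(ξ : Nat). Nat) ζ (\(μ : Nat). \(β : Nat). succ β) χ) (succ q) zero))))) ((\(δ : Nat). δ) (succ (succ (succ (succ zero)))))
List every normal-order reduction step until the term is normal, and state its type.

normal-order reduction sequence:
  (\(q : Nat). refl Nat (succ (succ (succ ((\(ζ : Nat). \(χ : Nat). elimNat (\(ξ : Nat). Nat) ζ (\(μ : Nat). \(β : Nat). succ β) χ) (succ q) zero))))) ((\(δ : Nat). δ) (succ (succ (succ (succ zero)))))
  ~> refl Nat (succ (succ (succ ((\(q : Nat). \(ζ : Nat). elimNat (\(χ : Nat). Nat) q (\(ξ : Nat). \(μ : Nat). succ μ) ζ) (succ ((\(β : Nat). β) (succ (succ (succ (succ zero)))))) zero))))
  ~> refl Nat (succ (succ (succ ((\(q : Nat). elimNat (\(ζ : Nat). Nat) (succ ((\(χ : Nat). χ) (succ (succ (succ (succ zero)))))) (\(ξ : Nat). \(μ : Nat). succ μ) q) zero))))
  ~> refl Nat (succ (succ (succ (elimNat (\(q : Nat). Nat) (succ ((\(ζ : Nat). ζ) (succ (succ (succ (succ zero)))))) (\(χ : Nat). \(ξ : Nat). succ ξ) zero))))
  ~> refl Nat (succ (succ (succ (succ ((\(q : Nat). q) (succ (succ (succ (succ zero)))))))))
  ~> refl Nat (succ (succ (succ (succ (succ (succ (succ (succ zero))))))))
inferred type:
  Eq Nat (succ (succ (succ (succ (succ (succ (succ (succ zero)))))))) (succ (succ (succ (succ (succ (succ (succ (succ zero))))))))


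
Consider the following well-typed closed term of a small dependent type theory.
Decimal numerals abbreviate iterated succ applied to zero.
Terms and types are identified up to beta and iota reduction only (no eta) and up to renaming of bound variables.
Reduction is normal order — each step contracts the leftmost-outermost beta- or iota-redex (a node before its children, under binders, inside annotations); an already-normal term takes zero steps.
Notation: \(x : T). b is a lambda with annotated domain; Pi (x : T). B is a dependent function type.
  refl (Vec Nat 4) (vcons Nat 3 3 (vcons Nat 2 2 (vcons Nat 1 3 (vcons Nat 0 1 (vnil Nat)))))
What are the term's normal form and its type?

reduced normal form:
  refl (Vec Nat 4) (vcons Nat 3 3 (vcons Nat 2 2 (vcons Nat 1 3 (vcons Nat 0 1 (vnil Nat)))))
type:
  Eq (Vec Nat 4) (vcons Nat 3 3 (vcons Nat 2 2 (vcons Nat 1 3 (vcons Nat 0 1 (vnil Nat))))) (vcons Nat 3 3 (vcons Nat 2 2 (vcons Nat 1 3 (vcons Nat 0 1 (vnil Nat)))))
observation: no redex remains anywhere in the term; it is its own normal form.


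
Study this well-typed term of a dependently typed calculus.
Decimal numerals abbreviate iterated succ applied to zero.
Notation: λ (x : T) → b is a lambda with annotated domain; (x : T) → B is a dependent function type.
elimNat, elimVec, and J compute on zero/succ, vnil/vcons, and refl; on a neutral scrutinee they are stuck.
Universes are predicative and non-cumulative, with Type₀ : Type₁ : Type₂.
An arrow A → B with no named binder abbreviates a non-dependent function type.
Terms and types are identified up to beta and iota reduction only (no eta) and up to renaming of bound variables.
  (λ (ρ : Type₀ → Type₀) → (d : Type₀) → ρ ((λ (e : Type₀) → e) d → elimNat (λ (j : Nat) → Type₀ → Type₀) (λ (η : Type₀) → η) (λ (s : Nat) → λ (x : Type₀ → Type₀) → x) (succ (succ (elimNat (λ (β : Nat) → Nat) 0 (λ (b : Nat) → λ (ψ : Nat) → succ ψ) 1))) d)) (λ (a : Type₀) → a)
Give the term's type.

type:
  Type₁


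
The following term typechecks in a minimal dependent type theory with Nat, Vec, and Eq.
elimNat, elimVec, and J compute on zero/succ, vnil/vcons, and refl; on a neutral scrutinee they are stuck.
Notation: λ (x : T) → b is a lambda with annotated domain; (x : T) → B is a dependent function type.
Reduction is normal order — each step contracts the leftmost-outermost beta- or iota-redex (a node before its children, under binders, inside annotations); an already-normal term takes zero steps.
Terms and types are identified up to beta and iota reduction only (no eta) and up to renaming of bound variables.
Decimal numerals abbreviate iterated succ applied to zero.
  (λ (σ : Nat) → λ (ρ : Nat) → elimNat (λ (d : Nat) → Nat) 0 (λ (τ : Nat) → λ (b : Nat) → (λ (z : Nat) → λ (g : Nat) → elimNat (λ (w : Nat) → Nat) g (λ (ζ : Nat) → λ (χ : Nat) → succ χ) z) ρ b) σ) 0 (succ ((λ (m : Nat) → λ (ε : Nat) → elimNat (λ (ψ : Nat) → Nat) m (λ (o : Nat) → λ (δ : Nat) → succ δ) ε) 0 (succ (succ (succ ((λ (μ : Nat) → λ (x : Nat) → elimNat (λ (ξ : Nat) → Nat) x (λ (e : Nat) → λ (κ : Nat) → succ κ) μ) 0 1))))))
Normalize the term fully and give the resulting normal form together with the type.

resulting normal form:
  0
the term's type:
  Nat
observation: reduction starts at a beta-redex, and 3 normal-order steps reach the normal form.


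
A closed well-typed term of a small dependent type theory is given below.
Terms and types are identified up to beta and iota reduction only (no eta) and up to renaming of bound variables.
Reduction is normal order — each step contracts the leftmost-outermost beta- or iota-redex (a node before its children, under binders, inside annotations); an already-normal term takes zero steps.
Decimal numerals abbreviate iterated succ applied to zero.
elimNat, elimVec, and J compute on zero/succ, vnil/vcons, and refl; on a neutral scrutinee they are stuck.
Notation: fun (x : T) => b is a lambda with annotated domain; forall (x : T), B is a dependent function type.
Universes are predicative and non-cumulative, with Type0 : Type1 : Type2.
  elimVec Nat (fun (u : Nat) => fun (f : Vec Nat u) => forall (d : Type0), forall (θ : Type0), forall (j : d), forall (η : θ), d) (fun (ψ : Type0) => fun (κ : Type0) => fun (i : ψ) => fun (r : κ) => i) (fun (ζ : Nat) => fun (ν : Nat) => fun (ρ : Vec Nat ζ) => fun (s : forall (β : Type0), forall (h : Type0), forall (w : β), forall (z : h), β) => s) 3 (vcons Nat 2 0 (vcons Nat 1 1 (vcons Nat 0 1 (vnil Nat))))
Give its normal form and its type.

normal form:
  fun (u : Type0) => fun (f : Type0) => fun (d : u) => fun (θ : f) => d
inferred type:
  forall (u : Type0), forall (f : Type0), forall (d : u), forall (θ : f), u
observation: 16 normal-order steps separate the term from its normal form.


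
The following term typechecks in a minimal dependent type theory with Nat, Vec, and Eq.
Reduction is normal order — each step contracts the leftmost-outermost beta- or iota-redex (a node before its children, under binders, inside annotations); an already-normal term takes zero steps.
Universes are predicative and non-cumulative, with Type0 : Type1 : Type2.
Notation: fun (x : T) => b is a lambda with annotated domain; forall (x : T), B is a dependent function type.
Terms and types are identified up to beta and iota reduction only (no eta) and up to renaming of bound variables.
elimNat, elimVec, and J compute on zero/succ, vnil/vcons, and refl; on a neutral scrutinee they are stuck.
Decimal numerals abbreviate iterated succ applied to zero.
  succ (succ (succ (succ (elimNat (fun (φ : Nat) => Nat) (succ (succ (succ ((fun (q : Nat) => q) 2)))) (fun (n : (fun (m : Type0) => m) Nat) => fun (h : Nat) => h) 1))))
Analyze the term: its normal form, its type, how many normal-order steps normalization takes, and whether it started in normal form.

normal form:
  9
type:
  Nat
reduction steps (normal order): 5
started in normal form: no
first redex: an elimNat iota-redex


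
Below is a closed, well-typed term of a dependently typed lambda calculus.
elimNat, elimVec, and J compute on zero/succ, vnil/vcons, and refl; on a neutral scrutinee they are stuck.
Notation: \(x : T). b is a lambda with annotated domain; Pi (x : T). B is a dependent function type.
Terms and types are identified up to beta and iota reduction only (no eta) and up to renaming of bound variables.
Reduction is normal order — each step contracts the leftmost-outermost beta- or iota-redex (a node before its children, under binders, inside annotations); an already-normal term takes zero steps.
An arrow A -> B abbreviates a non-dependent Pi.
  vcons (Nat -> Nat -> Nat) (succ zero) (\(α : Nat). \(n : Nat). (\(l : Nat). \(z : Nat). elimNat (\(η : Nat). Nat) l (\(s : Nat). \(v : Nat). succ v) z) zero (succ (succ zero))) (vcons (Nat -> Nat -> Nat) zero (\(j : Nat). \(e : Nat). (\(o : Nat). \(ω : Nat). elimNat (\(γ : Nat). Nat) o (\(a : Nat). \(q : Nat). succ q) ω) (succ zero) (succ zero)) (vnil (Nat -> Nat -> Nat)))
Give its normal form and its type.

normal form:
  vcons (Nat -> Nat -> Nat) (succ zero) (\(α : Nat). \(n : Nat). succ (succ zero)) (vcons (Nat -> Nat -> Nat) zero (\(l : Nat). \(z : Nat). succ (succ zero)) (vnil (Nat -> Nat -> Nat)))
inferred type:
  Vec (Nat -> Nat -> Nat) (succ (succ zero))
observation: 15 normal-order steps separate the term from its normal form.


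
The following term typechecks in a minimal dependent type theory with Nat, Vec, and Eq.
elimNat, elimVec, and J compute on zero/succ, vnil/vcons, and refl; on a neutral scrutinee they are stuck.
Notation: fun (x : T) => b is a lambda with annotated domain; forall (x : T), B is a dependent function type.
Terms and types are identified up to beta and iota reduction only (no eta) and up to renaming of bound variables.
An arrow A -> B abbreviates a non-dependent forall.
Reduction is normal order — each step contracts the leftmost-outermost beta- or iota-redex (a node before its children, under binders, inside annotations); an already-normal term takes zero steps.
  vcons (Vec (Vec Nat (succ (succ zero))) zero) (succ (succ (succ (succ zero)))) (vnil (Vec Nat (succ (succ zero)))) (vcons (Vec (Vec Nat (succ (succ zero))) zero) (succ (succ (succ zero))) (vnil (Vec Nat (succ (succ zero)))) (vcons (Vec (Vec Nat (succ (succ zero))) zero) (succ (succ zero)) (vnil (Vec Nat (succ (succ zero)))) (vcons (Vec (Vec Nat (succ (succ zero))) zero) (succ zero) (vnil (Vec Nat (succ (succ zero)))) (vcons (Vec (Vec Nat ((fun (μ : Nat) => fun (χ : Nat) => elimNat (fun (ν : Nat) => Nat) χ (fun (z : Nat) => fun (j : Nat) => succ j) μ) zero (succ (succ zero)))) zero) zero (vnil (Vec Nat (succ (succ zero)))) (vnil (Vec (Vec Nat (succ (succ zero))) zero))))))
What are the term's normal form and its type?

normal form:
  vcons (Vec (Vec Nat (succ (succ zero))) zero) (succ (succ (succ (succ zero)))) (vnil (Vec Nat (succ (succ zero)))) (vcons (Vec (Vec Nat (succ (succ zero))) zero) (succ (succ (succ zero))) (vnil (Vec Nat (succ (succ zero)))) (vcons (Vec (Vec Nat (succ (succ zero))) zero) (succ (succ zero)) (vnil (Vec Nat (succ (succ zero)))) (vcons (Vec (Vec Nat (succ (succ zero))) zero) (succ zero) (vnil (Vec Nat (succ (succ zero)))) (vcons (Vec (Vec Nat (succ (succ zero))) zero) zero (vnil (Vec Nat (succ (succ zero)))) (vnil (Vec (Vec Nat (succ (succ zero))) zero))))))
type:
  Vec (Vec (Vec Nat (succ (succ zero))) zero) (succ (succ (succ (succ (succ zero)))))
observation: 3 normal-order steps separate the term from its normal form.


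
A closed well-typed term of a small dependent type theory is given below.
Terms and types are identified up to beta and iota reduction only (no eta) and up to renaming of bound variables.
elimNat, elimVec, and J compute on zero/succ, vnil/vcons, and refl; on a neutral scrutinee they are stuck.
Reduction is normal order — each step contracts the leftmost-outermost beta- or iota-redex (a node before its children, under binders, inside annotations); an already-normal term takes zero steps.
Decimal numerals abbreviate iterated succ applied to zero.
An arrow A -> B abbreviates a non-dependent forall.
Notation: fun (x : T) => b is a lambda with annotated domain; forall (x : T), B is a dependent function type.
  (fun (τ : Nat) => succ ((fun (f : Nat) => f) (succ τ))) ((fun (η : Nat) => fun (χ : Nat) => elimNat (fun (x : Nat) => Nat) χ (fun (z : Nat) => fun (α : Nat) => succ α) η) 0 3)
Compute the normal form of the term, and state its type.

normal form:
  5
inferred type:
  Nat
observation: 5 normal-order steps normalize the term, beginning with a beta-redex.


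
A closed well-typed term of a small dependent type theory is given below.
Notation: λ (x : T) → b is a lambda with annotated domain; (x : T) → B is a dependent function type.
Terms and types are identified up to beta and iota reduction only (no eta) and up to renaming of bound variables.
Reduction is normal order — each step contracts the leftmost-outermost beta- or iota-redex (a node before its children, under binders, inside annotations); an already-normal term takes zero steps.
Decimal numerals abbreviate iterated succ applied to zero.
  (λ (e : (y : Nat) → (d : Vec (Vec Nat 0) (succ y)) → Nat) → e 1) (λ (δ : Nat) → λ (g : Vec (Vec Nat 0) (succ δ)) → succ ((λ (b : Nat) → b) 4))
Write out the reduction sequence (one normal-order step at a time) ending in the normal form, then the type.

reduction (normal order):
  (λ (e : (y : Nat) → (d : Vec (Vec Nat 0) (succ y)) → Nat) → e 1) (λ (δ : Nat) → λ (g : Vec (Vec Nat 0) (succ δ)) → succ ((λ (b : Nat) → b) 4))
  ~> (λ (e : Nat) → λ (y : Vec (Vec Nat 0) (succ e)) → succ ((λ (d : Nat) → d) 4)) 1
  ~> λ (e : Vec (Vec Nat 0) 2) → succ ((λ (y : Nat) → y) 4)
  ~> λ (e : Vec (Vec Nat 0) 2) → 5
type:
  (e : Vec (Vec Nat 0) 2) → Nat


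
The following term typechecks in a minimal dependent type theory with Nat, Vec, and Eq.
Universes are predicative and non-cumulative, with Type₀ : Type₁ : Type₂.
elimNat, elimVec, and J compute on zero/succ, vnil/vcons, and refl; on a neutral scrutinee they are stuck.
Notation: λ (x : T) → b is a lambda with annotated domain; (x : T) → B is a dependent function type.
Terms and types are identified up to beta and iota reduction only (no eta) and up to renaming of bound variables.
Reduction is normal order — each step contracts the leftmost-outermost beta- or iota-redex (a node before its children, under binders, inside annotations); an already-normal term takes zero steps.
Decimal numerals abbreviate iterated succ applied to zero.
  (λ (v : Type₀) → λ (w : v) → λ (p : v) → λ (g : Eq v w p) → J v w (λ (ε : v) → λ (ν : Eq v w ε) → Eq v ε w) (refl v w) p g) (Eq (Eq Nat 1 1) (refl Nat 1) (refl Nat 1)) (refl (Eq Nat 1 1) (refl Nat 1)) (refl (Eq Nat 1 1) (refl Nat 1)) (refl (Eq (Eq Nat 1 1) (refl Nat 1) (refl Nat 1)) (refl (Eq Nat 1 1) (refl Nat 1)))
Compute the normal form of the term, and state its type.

normal form:
  refl (Eq (Eq Nat 1 1) (refl Nat 1) (refl Nat 1)) (refl (Eq Nat 1 1) (refl Nat 1))
inferred type:
  Eq (Eq (Eq Nat 1 1) (refl Nat 1) (refl Nat 1)) (refl (Eq Nat 1 1) (refl Nat 1)) (refl (Eq Nat 1 1) (refl Nat 1))


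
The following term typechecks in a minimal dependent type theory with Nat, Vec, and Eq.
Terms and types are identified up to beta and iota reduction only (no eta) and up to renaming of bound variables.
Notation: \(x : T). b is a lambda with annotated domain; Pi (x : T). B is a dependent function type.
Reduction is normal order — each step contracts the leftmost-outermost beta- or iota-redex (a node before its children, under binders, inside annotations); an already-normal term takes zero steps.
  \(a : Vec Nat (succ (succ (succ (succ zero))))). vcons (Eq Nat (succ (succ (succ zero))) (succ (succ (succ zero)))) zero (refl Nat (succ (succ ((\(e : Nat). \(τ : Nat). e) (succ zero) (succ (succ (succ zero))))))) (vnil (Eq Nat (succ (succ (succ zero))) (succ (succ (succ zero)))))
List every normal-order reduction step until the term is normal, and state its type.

normal-order reduction sequence:
  \(a : Vec Nat (succ (succ (succ (succ zero))))). vcons (Eq Nat (succ (succ (succ zero))) (succ (succ (succ zero)))) zero (refl Nat (succ (succ ((\(e : Nat). \(τ : Nat). e) (succ zero) (succ (succ (succ zero))))))) (vnil (Eq Nat (succ (succ (succ zero))) (succ (succ (succ zero)))))
  ~> \(a : Vec Nat (succ (succ (succ (succ zero))))). vcons (Eq Nat (succ (succ (succ zero))) (succ (succ (succ zero)))) zero (refl Nat (succ (succ ((\(e : Nat). succ zero) (succ (succ (succ zero))))))) (vnil (Eq Nat (succ (succ (succ zero))) (succ (succ (succ zero)))))
  ~> \(a : Vec Nat (succ (succ (succ (succ zero))))). vcons (Eq Nat (succ (succ (succ zero))) (succ (succ (succ zero)))) zero (refl Nat (succ (succ (succ zero)))) (vnil (Eq Nat (succ (succ (succ zero))) (succ (succ (succ zero)))))
inferred type:
  Pi (a : Vec Nat (succ (succ (succ (succ zero))))). Vec (Eq Nat (succ (succ (succ zero))) (succ (succ (succ zero)))) (succ zero)


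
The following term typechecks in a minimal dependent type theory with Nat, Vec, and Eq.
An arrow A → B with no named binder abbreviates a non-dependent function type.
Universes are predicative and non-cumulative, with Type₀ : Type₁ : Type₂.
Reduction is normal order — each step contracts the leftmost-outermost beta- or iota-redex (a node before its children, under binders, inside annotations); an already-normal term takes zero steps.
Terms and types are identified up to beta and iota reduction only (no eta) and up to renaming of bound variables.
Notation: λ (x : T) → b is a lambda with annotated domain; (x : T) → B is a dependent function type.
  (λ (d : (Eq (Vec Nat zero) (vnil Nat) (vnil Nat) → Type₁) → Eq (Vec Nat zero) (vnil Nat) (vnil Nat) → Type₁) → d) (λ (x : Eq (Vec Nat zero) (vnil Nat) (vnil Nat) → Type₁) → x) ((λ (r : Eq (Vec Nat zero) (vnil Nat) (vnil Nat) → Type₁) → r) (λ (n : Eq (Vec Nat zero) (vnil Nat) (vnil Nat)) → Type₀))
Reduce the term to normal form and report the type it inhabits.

reduced normal form:
  λ (d : Eq (Vec Nat zero) (vnil Nat) (vnil Nat)) → Type₀
inferred type:
  Eq (Vec Nat zero) (vnil Nat) (vnil Nat) → Type₁
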